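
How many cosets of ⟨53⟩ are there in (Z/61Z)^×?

3

Since 53 ∈ (Z/61Z)^×, its order divides φ(61) = 61 − 1 = 60 = 2^2 · 3 · 5.
Divisors of 60: 1, 2, 3, 4, 5, 6, 10, 12, 15, 20, 30, 60.
Check 53^d mod 61 for each divisor in increasing order:
53^1 ≡ 53
53^2 ≡ 3
53^3 ≡ 37
53^4 ≡ 9
53^5 ≡ 50
53^6 ≡ 27
53^10 ≡ 60
53^12 ≡ 58
53^15 ≡ 11
53^20 ≡ 1
The order of 53 is 20, so the subgroup it generates has 20 elements.
[(Z/61Z)^× : ⟨53⟩] = 60/20 = 3.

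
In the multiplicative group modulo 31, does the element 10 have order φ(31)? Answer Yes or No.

φ(31) = 31 − 1 = 30 = 2 · 3 · 5.
10 is a primitive root mod 31 iff 10^(φ(31)/q) ≢ 1 for every prime q | φ(31), i.e. q ∈ {2, 3, 5}.
10^15 ≡ 1 (mod 31)  [q = 2: ≡ 1 ✗]
10^10 ≡ 5 (mod 31)  [q = 3: ≢ 1 ✓]
10^6 ≡ 2 (mod 31)  [q = 5: ≢ 1 ✓]
Since 10^15 ≡ 1, the order of 10 divides 15 < 30, so 10 is not a primitive root.

No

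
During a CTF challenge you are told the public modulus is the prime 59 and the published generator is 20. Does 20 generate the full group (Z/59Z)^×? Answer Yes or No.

φ(59) = 59 − 1 = 58 = 2 · 29.
It suffices to check that the order of 20 is not a proper divisor of 58: compute 20^(58/q) for q ∈ {2, 29}.
20^29 ≡ 1 (mod 59)  [q = 2: ≡ 1 ✗]
20^2 ≡ 46 (mod 59)  [q = 29: ≢ 1 ✓]
20^29 ≡ 1 shows ord(20) | 29, strictly less than φ(59); not a primitive root.

No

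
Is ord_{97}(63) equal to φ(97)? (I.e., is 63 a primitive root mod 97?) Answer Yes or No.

φ(97) = 97 − 1 = 96 = 2^5 · 3.
63 is a primitive root mod 97 iff 63^(φ(97)/q) ≢ 1 for every prime q | φ(97), i.e. q ∈ {2, 3}.
63^48 ≡ 96 (mod 97)  [q = 2: ≢ 1 ✓]
63^32 ≡ 1 (mod 97)  [q = 3: ≡ 1 ✗]
Since 63^32 ≡ 1, the order of 63 divides 32 < 96, so 63 is not a primitive root.

No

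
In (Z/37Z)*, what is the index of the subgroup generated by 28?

The order of 28 must divide φ(37) = 37 − 1 = 36 = 2^2 · 3^2.
Divisors of 36: 1, 2, 3, 4, 6, 9, 12, 18, 36.
Evaluate successive powers at the divisors of 36:
28^1 ≡ 28 (mod 37)
28^2 ≡ 7 (mod 37)
28^3 ≡ 11 (mod 37)
28^4 ≡ 12 (mod 37)
28^6 ≡ 10 (mod 37)
28^9 ≡ 36 (mod 37)
28^12 ≡ 26 (mod 37)
28^18 ≡ 1 (mod 37) ✓
So ord_37(28) = 18, hence |⟨28⟩| = 18.
The index is φ(37) / ord(28) = 36 / 18 = 2.

2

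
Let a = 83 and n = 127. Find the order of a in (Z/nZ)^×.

126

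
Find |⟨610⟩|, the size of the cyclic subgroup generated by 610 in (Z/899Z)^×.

By Lagrange's theorem, ord_899(610) divides φ(899) = φ(29·31) = (29−1)·(31−1) = 28·30 = 840 = 2^3 · 3 · 5 · 7.
Divisors of 840: 1, 2, 3, 4, 5, 6, 7, 8, 10, 12, 14, 15, 20, 21, 24, 28, 30, 35, 40, 42, 56, 60, 70, 84, 105, 120, 140, 168, 210, 280, 420, 840.
Compute 610^d (mod 899) for the divisors d until we hit 1:
610^1 ≡ 610 (mod 899)
610^2 ≡ 813 (mod 899)
610^3 ≡ 581 (mod 899)
610^4 ≡ 204 (mod 899)
610^5 ≡ 378 (mod 899)
610^6 ≡ 436 (mod 899)
610^7 ≡ 755 (mod 899)
610^8 ≡ 262 (mod 899)
610^10 ≡ 842 (mod 899)
610^12 ≡ 407 (mod 899)
610^14 ≡ 59 (mod 899)
610^15 ≡ 30 (mod 899)
610^20 ≡ 552 (mod 899)
610^21 ≡ 494 (mod 899)
610^24 ≡ 233 (mod 899)
610^28 ≡ 784 (mod 899)
610^30 ≡ 1 (mod 899) ✓
Hence ord(610) = 30.

30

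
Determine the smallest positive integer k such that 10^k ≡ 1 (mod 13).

6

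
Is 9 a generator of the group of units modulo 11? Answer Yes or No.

No

φ(11) = 11 − 1 = 10 = 2 · 5.
It suffices to check that the order of 9 is not a proper divisor of 10: compute 9^(10/q) for q ∈ {2, 5}.
9^5 ≡ 1 (mod 11)  [q = 2: ≡ 1 ✗]
9^2 ≡ 4 (mod 11)  [q = 5: ≢ 1 ✓]
The check at q = 2 fails, so 9 generates a proper subgroup.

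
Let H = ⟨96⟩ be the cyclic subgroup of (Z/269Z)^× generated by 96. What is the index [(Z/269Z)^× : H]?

ord(96) | φ(269) = 269 − 1 = 268 = 2^2 · 67.
Divisors of 268: 1, 2, 4, 67, 134, 268.
Compute 96^d (mod 269) for the divisors d until we hit 1:
96^1 ≡ 96
96^2 ≡ 70
96^4 ≡ 58
96^67 ≡ 268
96^134 ≡ 1
So ord_269(96) = 134, hence |⟨96⟩| = 134.
[(Z/269Z)^× : ⟨96⟩] = 268/134 = 2.

2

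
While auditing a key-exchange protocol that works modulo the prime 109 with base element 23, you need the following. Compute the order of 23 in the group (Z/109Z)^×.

By Lagrange's theorem, ord_109(23) divides φ(109) = 109 − 1 = 108 = 2^2 · 3^3.
Divisors of 108: 1, 2, 3, 4, 6, 9, 12, 18, 27, 36, 54, 108.
Test each divisor d:
23^1 ≡ 23 (mod 109)
23^2 ≡ 93 (mod 109)
23^3 ≡ 68 (mod 109)
23^4 ≡ 38 (mod 109)
23^6 ≡ 46 (mod 109)
23^9 ≡ 76 (mod 109)
23^12 ≡ 45 (mod 109)
23^18 ≡ 108 (mod 109)
23^27 ≡ 33 (mod 109)
23^36 ≡ 1 (mod 109) ✓
So ord_109(23) = 36.

36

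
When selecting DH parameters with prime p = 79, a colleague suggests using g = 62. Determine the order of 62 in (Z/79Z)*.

By Lagrange's theorem, ord_79(62) divides φ(79) = 79 − 1 = 78 = 2 · 3 · 13.
Divisors of 78: 1, 2, 3, 6, 13, 26, 39, 78.
Check 62^d mod 79 for each divisor in increasing order:
62^1 ≡ 62
62^2 ≡ 52
62^3 ≡ 64
62^6 ≡ 67
62^13 ≡ 1
Hence ord(62) = 13.

13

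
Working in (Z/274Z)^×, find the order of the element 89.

136

The order of 89 must divide φ(274) = φ(2)·φ(137) = 1·136 = 136 = 2^3 · 17.
Divisors of 136: 1, 2, 4, 8, 17, 34, 68, 136.
Compute 89^d (mod 274) for the divisors d until we hit 1:
89^1 ≡ 89 (mod 274)
89^2 ≡ 249 (mod 274)
89^4 ≡ 77 (mod 274)
89^8 ≡ 175 (mod 274)
89^17 ≡ 147 (mod 274)
89^34 ≡ 237 (mod 274)
89^68 ≡ 273 (mod 274)
89^136 ≡ 1 (mod 274) ✓
Therefore the multiplicative order of 89 modulo 274 is 136.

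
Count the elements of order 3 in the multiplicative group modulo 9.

φ(9) = φ(3^2) = 3·(3−1) = 6 = 2 · 3.
Since (Z/9Z)^× is cyclic of order 6, the number of elements of order d is φ(d) when d | 6 and 0 otherwise.
3 | 6, and φ(3) = 3 − 1 = 2.

2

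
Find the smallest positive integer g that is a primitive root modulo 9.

2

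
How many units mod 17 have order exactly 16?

8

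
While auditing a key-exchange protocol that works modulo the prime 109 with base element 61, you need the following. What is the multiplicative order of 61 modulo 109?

54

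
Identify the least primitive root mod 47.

5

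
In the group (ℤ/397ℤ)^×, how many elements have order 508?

0

φ(397) = 397 − 1 = 396 = 2^2 · 3^2 · 11.
In a cyclic group of order 396, there are φ(d) elements of order d for each divisor d of 396, and zero for non-divisors.
508 does not divide 396, so no element of (Z/397Z)^× has order 508.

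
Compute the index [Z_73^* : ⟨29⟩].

Since 29 ∈ (Z/73Z)^×, its order divides φ(73) = 73 − 1 = 72 = 2^3 · 3^2.
Divisors of 72: 1, 2, 3, 4, 6, 8, 9, 12, 18, 24, 36, 72.
Compute 29^d (mod 73) for the divisors d until we hit 1:
29^1 ≡ 29
29^2 ≡ 38
29^3 ≡ 7
29^4 ≡ 57
29^6 ≡ 49
29^8 ≡ 37
29^9 ≡ 51
29^12 ≡ 65
29^18 ≡ 46
29^24 ≡ 64
29^36 ≡ 72
29^72 ≡ 1
So ord_73(29) = 72, hence |⟨29⟩| = 72.
The index is φ(73) / ord(29) = 72 / 72 = 1.

1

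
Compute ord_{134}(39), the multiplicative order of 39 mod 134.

33

By Lagrange's theorem, ord_134(39) divides φ(134) = φ(2)·φ(67) = 1·66 = 66 = 2 · 3 · 11.
Divisors of 66: 1, 2, 3, 6, 11, 22, 33, 66.
Check 39^d mod 134 for each divisor in increasing order:
39^1 ≡ 39 (mod 134)
39^2 ≡ 47 (mod 134)
39^3 ≡ 91 (mod 134)
39^6 ≡ 107 (mod 134)
39^11 ≡ 29 (mod 134)
39^22 ≡ 37 (mod 134)
39^33 ≡ 1 (mod 134) ✓
The smallest such exponent is 33, so the order of 39 is 33.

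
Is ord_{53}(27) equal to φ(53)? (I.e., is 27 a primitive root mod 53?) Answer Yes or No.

Yes

φ(53) = 53 − 1 = 52 = 2^2 · 13.
It suffices to check that the order of 27 is not a proper divisor of 52: compute 27^(52/q) for q ∈ {2, 13}.
27^26 ≡ 52 (mod 53)  [q = 2: ≢ 1 ✓]
27^4 ≡ 10 (mod 53)  [q = 13: ≢ 1 ✓]
All checks pass, so 27 has order 52 and is a primitive root modulo 53.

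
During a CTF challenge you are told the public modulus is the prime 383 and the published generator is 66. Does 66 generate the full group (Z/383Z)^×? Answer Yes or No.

φ(383) = 383 − 1 = 382 = 2 · 191.
An element g generates (Z/383Z)^× iff g^(382/q) ≢ 1 (mod 383) for each prime q ∈ {2, 191}.
66^191 ≡ 382 (mod 383)  [q = 2: ≢ 1 ✓]
66^2 ≡ 143 (mod 383)  [q = 191: ≢ 1 ✓]
All checks pass, so 66 has order 382 and is a primitive root modulo 383.

Yes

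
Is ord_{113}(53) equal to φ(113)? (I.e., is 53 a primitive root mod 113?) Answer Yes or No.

φ(113) = 113 − 1 = 112 = 2^4 · 7.
53 is a primitive root mod 113 iff 53^(φ(113)/q) ≢ 1 for every prime q | φ(113), i.e. q ∈ {2, 7}.
53^56 ≡ 1 (mod 113)  [q = 2: ≡ 1 ✗]
53^16 ≡ 16 (mod 113)  [q = 7: ≢ 1 ✓]
Since 53^56 ≡ 1, the order of 53 divides 56 < 112, so 53 is not a primitive root.

No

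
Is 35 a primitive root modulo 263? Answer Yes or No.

No

φ(263) = 263 − 1 = 262 = 2 · 131.
An element g generates (Z/263Z)^× iff g^(262/q) ≢ 1 (mod 263) for each prime q ∈ {2, 131}.
35^131 ≡ 1 (mod 263)  [q = 2: ≡ 1 ✗]
35^2 ≡ 173 (mod 263)  [q = 131: ≢ 1 ✓]
35^131 ≡ 1 shows ord(35) | 131, strictly less than φ(263); not a primitive root.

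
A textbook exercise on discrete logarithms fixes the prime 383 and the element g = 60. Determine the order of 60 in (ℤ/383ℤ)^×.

382

By Lagrange's theorem, ord_383(60) divides φ(383) = 383 − 1 = 382 = 2 · 191.
Divisors of 382: 1, 2, 191, 382.
Test each divisor d:
60^1 ≡ 60 (mod 383)
60^2 ≡ 153 (mod 383)
60^191 ≡ 382 (mod 383)
60^382 ≡ 1 (mod 383) ✓
Hence ord(60) = 382.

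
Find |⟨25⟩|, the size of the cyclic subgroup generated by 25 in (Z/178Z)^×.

Since 25 ∈ (Z/178Z)^×, its order divides φ(178) = φ(2)·φ(89) = 1·88 = 88 = 2^3 · 11.
Divisors of 88: 1, 2, 4, 8, 11, 22, 44, 88.
Compute 25^d (mod 178) for the divisors d until we hit 1:
25^1 ≡ 25 (mod 178)
25^2 ≡ 91 (mod 178)
25^4 ≡ 93 (mod 178)
25^8 ≡ 105 (mod 178)
25^11 ≡ 177 (mod 178)
25^22 ≡ 1 (mod 178) ✓
The smallest such exponent is 22, so the order of 25 is 22.

22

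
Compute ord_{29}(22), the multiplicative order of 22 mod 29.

By Lagrange's theorem, ord_29(22) divides φ(29) = 29 − 1 = 28 = 2^2 · 7.
Divisors of 28: 1, 2, 4, 7, 14, 28.
Check 22^d mod 29 for each divisor in increasing order:
22^1 ≡ 22
22^2 ≡ 20
22^4 ≡ 23
22^7 ≡ 28
22^14 ≡ 1
The smallest such exponent is 14, so the order of 22 is 14.

14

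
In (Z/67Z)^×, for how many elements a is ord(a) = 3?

2

φ(67) = 67 − 1 = 66 = 2 · 3 · 11.
Since (Z/67Z)^× is cyclic of order 66, the number of elements of order d is φ(d) when d | 66 and 0 otherwise.
3 | 66, and φ(3) = 3 − 1 = 2.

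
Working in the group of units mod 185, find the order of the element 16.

ord(16) | φ(185) = φ(5·37) = (5−1)·(37−1) = 4·36 = 144 = 2^4 · 3^2.
Divisors of 144: 1, 2, 3, 4, 6, 8, 9, 12, 16, 18, 24, 36, 48, 72, 144.
Evaluate successive powers at the divisors of 144:
16^1 ≡ 16 (mod 185)
16^2 ≡ 71 (mod 185)
16^3 ≡ 26 (mod 185)
16^4 ≡ 46 (mod 185)
16^6 ≡ 121 (mod 185)
16^8 ≡ 81 (mod 185)
16^9 ≡ 1 (mod 185) ✓
Therefore the multiplicative order of 16 modulo 185 is 9.

9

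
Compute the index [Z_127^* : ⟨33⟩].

3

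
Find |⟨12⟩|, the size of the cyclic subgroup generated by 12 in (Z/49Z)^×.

42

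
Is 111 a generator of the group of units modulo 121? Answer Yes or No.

No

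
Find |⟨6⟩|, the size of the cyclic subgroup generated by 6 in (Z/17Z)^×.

16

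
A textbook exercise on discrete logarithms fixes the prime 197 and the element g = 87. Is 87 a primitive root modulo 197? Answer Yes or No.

No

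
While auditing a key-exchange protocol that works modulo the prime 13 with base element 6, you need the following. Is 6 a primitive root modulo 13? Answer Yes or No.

φ(13) = 13 − 1 = 12 = 2^2 · 3.
It suffices to check that the order of 6 is not a proper divisor of 12: compute 6^(12/q) for q ∈ {2, 3}.
6^6 ≡ 12 (mod 13)  [q = 2: ≢ 1 ✓]
6^4 ≡ 9 (mod 13)  [q = 3: ≢ 1 ✓]
Every test exponent gives a nontrivial residue, hence 6 generates the full group.

Yes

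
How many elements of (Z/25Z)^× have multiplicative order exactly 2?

1

φ(25) = φ(5^2) = 5·(5−1) = 20 = 2^2 · 5.
(Z/25Z)^× is cyclic (|G| = 20); a cyclic group of order m has exactly φ(d) elements of each order d | m, and none otherwise.
2 | 20, and φ(2) = 2 − 1 = 1.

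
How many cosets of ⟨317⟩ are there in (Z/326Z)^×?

By Lagrange's theorem, ord_326(317) divides φ(326) = φ(2)·φ(163) = 1·162 = 162 = 2 · 3^4.
Divisors of 162: 1, 2, 3, 6, 9, 18, 27, 54, 81, 162.
Evaluate successive powers at the divisors of 162:
317^1 ≡ 317 (mod 326)
317^2 ≡ 81 (mod 326)
317^3 ≡ 249 (mod 326)
317^6 ≡ 61 (mod 326)
317^9 ≡ 193 (mod 326)
317^18 ≡ 85 (mod 326)
317^27 ≡ 105 (mod 326)
317^54 ≡ 267 (mod 326)
317^81 ≡ 325 (mod 326)
317^162 ≡ 1 (mod 326) ✓
Thus |⟨317⟩| = ord(317) = 162.
[(Z/326Z)^× : ⟨317⟩] = 162/162 = 1.

1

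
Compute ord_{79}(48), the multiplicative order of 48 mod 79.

78

Since 48 ∈ (Z/79Z)^×, its order divides φ(79) = 79 − 1 = 78 = 2 · 3 · 13.
Divisors of 78: 1, 2, 3, 6, 13, 26, 39, 78.
Test each divisor d:
48^1 ≡ 48 (mod 79)
48^2 ≡ 13 (mod 79)
48^3 ≡ 71 (mod 79)
48^6 ≡ 64 (mod 79)
48^13 ≡ 56 (mod 79)
48^26 ≡ 55 (mod 79)
48^39 ≡ 78 (mod 79)
48^78 ≡ 1 (mod 79) ✓
So ord_79(48) = 78.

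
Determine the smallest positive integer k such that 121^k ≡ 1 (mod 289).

136

Since 121 ∈ (Z/289Z)^×, its order divides φ(289) = φ(17^2) = 17·(17−1) = 272 = 2^4 · 17.
Divisors of 272: 1, 2, 4, 8, 16, 17, 34, 68, 136, 272.
Test each divisor d:
121^1 ≡ 121 (mod 289)
121^2 ≡ 191 (mod 289)
121^4 ≡ 67 (mod 289)
121^8 ≡ 154 (mod 289)
121^16 ≡ 18 (mod 289)
121^17 ≡ 155 (mod 289)
121^34 ≡ 38 (mod 289)
121^68 ≡ 288 (mod 289)
121^136 ≡ 1 (mod 289) ✓
The smallest such exponent is 136, so the order of 121 is 136.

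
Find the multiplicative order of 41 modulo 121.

ord(41) | φ(121) = φ(11^2) = 11·(11−1) = 110 = 2 · 5 · 11.
Divisors of 110: 1, 2, 5, 10, 11, 22, 55, 110.
Check 41^d mod 121 for each divisor in increasing order:
41^1 ≡ 41 (mod 121)
41^2 ≡ 108 (mod 121)
41^5 ≡ 32 (mod 121)
41^10 ≡ 56 (mod 121)
41^11 ≡ 118 (mod 121)
41^22 ≡ 9 (mod 121)
41^55 ≡ 120 (mod 121)
41^110 ≡ 1 (mod 121) ✓
Therefore the multiplicative order of 41 modulo 121 is 110.

110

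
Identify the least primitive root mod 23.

φ(23) = 23 − 1 = 22 = 2 · 11.
g is a primitive root iff g^(22/q) ≢ 1 (mod 23) for each prime q ∈ {2, 11}.
g = 2: 2^11 ≡ 1 — hits 1, so not a primitive root.
g = 3: 3^11 ≡ 1 — hits 1, so not a primitive root.
g = 4: 4^11 ≡ 1 — hits 1, so not a primitive root.
g = 5: 5^11 ≡ 22; 5^2 ≡ 2 — none is 1, so 5 is a primitive root.
So 5 is the smallest generator of (Z/23Z)^×.

5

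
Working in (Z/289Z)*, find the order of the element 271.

34

ord(271) | φ(289) = φ(17^2) = 17·(17−1) = 272 = 2^4 · 17.
Divisors of 272: 1, 2, 4, 8, 16, 17, 34, 68, 136, 272.
Test each divisor d:
271^1 ≡ 271 (mod 289)
271^2 ≡ 35 (mod 289)
271^4 ≡ 69 (mod 289)
271^8 ≡ 137 (mod 289)
271^16 ≡ 273 (mod 289)
271^17 ≡ 288 (mod 289)
271^34 ≡ 1 (mod 289) ✓
Therefore the multiplicative order of 271 modulo 289 is 34.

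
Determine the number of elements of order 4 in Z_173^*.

2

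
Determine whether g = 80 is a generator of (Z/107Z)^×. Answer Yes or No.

Yes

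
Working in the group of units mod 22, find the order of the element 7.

10

The order of 7 must divide φ(22) = φ(2)·φ(11) = 1·10 = 10 = 2 · 5.
Divisors of 10: 1, 2, 5, 10.
Check 7^d mod 22 for each divisor in increasing order:
7^1 ≡ 7 (mod 22)
7^2 ≡ 5 (mod 22)
7^5 ≡ 21 (mod 22)
7^10 ≡ 1 (mod 22) ✓
So ord_22(7) = 10.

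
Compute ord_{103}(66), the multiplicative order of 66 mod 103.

By Lagrange's theorem, ord_103(66) divides φ(103) = 103 − 1 = 102 = 2 · 3 · 17.
Divisors of 102: 1, 2, 3, 6, 17, 34, 51, 102.
Evaluate successive powers at the divisors of 102:
66^1 ≡ 66 (mod 103)
66^2 ≡ 30 (mod 103)
66^3 ≡ 23 (mod 103)
66^6 ≡ 14 (mod 103)
66^17 ≡ 1 (mod 103) ✓
Hence ord(66) = 17.

17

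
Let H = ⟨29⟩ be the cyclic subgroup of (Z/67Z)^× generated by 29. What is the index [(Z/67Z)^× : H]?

The order of 29 must divide φ(67) = 67 − 1 = 66 = 2 · 3 · 11.
Divisors of 66: 1, 2, 3, 6, 11, 22, 33, 66.
Evaluate successive powers at the divisors of 66:
29^1 ≡ 29 (mod 67)
29^2 ≡ 37 (mod 67)
29^3 ≡ 1 (mod 67) ✓
The order of 29 is 3, so the subgroup it generates has 3 elements.
Index = |(Z/67Z)^×| / |⟨29⟩| = 66 / 3 = 22.

22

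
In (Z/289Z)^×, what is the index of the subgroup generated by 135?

8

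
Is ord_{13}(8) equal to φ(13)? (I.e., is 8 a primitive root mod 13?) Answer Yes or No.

No

φ(13) = 13 − 1 = 12 = 2^2 · 3.
It suffices to check that the order of 8 is not a proper divisor of 12: compute 8^(12/q) for q ∈ {2, 3}.
8^6 ≡ 12 (mod 13)  [q = 2: ≢ 1 ✓]
8^4 ≡ 1 (mod 13)  [q = 3: ≡ 1 ✗]
Since 8^4 ≡ 1, the order of 8 divides 4 < 12, so 8 is not a primitive root.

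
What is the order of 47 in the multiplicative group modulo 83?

82

By Lagrange's theorem, ord_83(47) divides φ(83) = 83 − 1 = 82 = 2 · 41.
Divisors of 82: 1, 2, 41, 82.
Test each divisor d:
47^1 ≡ 47
47^2 ≡ 51
47^41 ≡ 82
47^82 ≡ 1
Therefore the multiplicative order of 47 modulo 83 is 82.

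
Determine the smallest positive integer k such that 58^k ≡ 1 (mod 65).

12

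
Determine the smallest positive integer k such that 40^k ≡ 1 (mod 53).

26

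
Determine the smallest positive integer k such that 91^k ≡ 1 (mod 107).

The order of 91 must divide φ(107) = 107 − 1 = 106 = 2 · 53.
Divisors of 106: 1, 2, 53, 106.
Test each divisor d:
91^1 ≡ 91
91^2 ≡ 42
91^53 ≡ 106
91^106 ≡ 1
So ord_107(91) = 106.

106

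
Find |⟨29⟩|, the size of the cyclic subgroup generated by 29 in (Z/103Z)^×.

51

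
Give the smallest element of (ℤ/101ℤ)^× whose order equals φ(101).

2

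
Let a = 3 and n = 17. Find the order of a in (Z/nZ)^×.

16

The order of 3 must divide φ(17) = 17 − 1 = 16 = 2^4.
Divisors of 16: 1, 2, 4, 8, 16.
Check 3^d mod 17 for each divisor in increasing order:
3^1 ≡ 3 (mod 17)
3^2 ≡ 9 (mod 17)
3^4 ≡ 13 (mod 17)
3^8 ≡ 16 (mod 17)
3^16 ≡ 1 (mod 17) ✓
So ord_17(3) = 16.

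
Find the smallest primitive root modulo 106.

φ(106) = φ(2)·φ(53) = 1·52 = 52 = 2^2 · 13.
g is a primitive root iff g^(52/q) ≢ 1 (mod 106) for each prime q ∈ {2, 13}.
g = 2: gcd(2, 106) = 2 > 1, not a unit — skip.
g = 3: 3^26 ≡ 105; 3^4 ≡ 81 — none is 1, so 3 is a primitive root.
The smallest primitive root modulo 106 is 3.

3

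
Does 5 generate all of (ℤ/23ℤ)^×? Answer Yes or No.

Yes

φ(23) = 23 − 1 = 22 = 2 · 11.
An element g generates (Z/23Z)^× iff g^(22/q) ≢ 1 (mod 23) for each prime q ∈ {2, 11}.
5^11 ≡ 22 (mod 23)  [q = 2: ≢ 1 ✓]
5^2 ≡ 2 (mod 23)  [q = 11: ≢ 1 ✓]
Every test exponent gives a nontrivial residue, hence 5 generates the full group.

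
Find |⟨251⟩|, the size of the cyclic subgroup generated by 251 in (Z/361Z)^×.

171

The order of 251 must divide φ(361) = φ(19^2) = 19·(19−1) = 342 = 2 · 3^2 · 19.
Divisors of 342: 1, 2, 3, 6, 9, 18, 19, 38, 57, 114, 171, 342.
Test each divisor d:
251^1 ≡ 251 (mod 361)
251^2 ≡ 187 (mod 361)
251^3 ≡ 7 (mod 361)
251^6 ≡ 49 (mod 361)
251^9 ≡ 343 (mod 361)
251^18 ≡ 324 (mod 361)
251^19 ≡ 99 (mod 361)
251^38 ≡ 54 (mod 361)
251^57 ≡ 292 (mod 361)
251^114 ≡ 68 (mod 361)
251^171 ≡ 1 (mod 361) ✓
The smallest such exponent is 171, so the order of 251 is 171.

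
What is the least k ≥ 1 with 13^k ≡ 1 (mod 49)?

Since 13 ∈ (Z/49Z)^×, its order divides φ(49) = φ(7^2) = 7·(7−1) = 42 = 2 · 3 · 7.
Divisors of 42: 1, 2, 3, 6, 7, 14, 21, 42.
Test each divisor d:
13^1 ≡ 13 (mod 49)
13^2 ≡ 22 (mod 49)
13^3 ≡ 41 (mod 49)
13^6 ≡ 15 (mod 49)
13^7 ≡ 48 (mod 49)
13^14 ≡ 1 (mod 49) ✓
Therefore the multiplicative order of 13 modulo 49 is 14.

14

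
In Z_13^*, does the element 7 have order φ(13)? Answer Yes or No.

Yes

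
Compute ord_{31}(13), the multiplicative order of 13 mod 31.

30

ord(13) | φ(31) = 31 − 1 = 30 = 2 · 3 · 5.
Divisors of 30: 1, 2, 3, 5, 6, 10, 15, 30.
Evaluate successive powers at the divisors of 30:
13^1 ≡ 13 (mod 31)
13^2 ≡ 14 (mod 31)
13^3 ≡ 27 (mod 31)
13^5 ≡ 6 (mod 31)
13^6 ≡ 16 (mod 31)
13^10 ≡ 5 (mod 31)
13^15 ≡ 30 (mod 31)
13^30 ≡ 1 (mod 31) ✓
So ord_31(13) = 30.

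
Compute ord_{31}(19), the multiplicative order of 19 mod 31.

15

ord(19) | φ(31) = 31 − 1 = 30 = 2 · 3 · 5.
Divisors of 30: 1, 2, 3, 5, 6, 10, 15, 30.
Compute 19^d (mod 31) for the divisors d until we hit 1:
19^1 ≡ 19 (mod 31)
19^2 ≡ 20 (mod 31)
19^3 ≡ 8 (mod 31)
19^5 ≡ 5 (mod 31)
19^6 ≡ 2 (mod 31)
19^10 ≡ 25 (mod 31)
19^15 ≡ 1 (mod 31) ✓
Therefore the multiplicative order of 19 modulo 31 is 15.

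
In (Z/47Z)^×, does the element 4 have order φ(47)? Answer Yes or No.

φ(47) = 47 − 1 = 46 = 2 · 23.
An element g generates (Z/47Z)^× iff g^(46/q) ≢ 1 (mod 47) for each prime q ∈ {2, 23}.
4^23 ≡ 1 (mod 47)  [q = 2: ≡ 1 ✗]
4^2 ≡ 16 (mod 47)  [q = 23: ≢ 1 ✓]
The check at q = 2 fails, so 4 generates a proper subgroup.

No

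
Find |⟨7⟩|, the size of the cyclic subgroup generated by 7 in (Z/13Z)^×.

12

By Lagrange's theorem, ord_13(7) divides φ(13) = 13 − 1 = 12 = 2^2 · 3.
Divisors of 12: 1, 2, 3, 4, 6, 12.
Test each divisor d:
7^1 ≡ 7 (mod 13)
7^2 ≡ 10 (mod 13)
7^3 ≡ 5 (mod 13)
7^4 ≡ 9 (mod 13)
7^6 ≡ 12 (mod 13)
7^12 ≡ 1 (mod 13) ✓
Therefore the multiplicative order of 7 modulo 13 is 12.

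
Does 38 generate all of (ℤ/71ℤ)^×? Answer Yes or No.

No

φ(71) = 71 − 1 = 70 = 2 · 5 · 7.
It suffices to check that the order of 38 is not a proper divisor of 70: compute 38^(70/q) for q ∈ {2, 5, 7}.
38^35 ≡ 1 (mod 71)  [q = 2: ≡ 1 ✗]
38^14 ≡ 5 (mod 71)  [q = 5: ≢ 1 ✓]
38^10 ≡ 45 (mod 71)  [q = 7: ≢ 1 ✓]
Since 38^35 ≡ 1, the order of 38 divides 35 < 70, so 38 is not a primitive root.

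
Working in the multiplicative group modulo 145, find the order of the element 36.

Since 36 ∈ (Z/145Z)^×, its order divides φ(145) = φ(5·29) = (5−1)·(29−1) = 4·28 = 112 = 2^4 · 7.
Divisors of 112: 1, 2, 4, 7, 8, 14, 16, 28, 56, 112.
Compute 36^d (mod 145) for the divisors d until we hit 1:
36^1 ≡ 36
36^2 ≡ 136
36^4 ≡ 81
36^7 ≡ 1
Hence ord(36) = 7.

7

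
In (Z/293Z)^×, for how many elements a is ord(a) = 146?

72

φ(293) = 293 − 1 = 292 = 2^2 · 73.
(Z/293Z)^× is cyclic (|G| = 292); a cyclic group of order m has exactly φ(d) elements of each order d | m, and none otherwise.
146 = 2 · 73 divides 292, and φ(146) = 72.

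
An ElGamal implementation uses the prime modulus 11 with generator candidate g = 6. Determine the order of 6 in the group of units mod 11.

10

Since 6 ∈ (Z/11Z)^×, its order divides φ(11) = 11 − 1 = 10 = 2 · 5.
Divisors of 10: 1, 2, 5, 10.
Check 6^d mod 11 for each divisor in increasing order:
6^1 ≡ 6
6^2 ≡ 3
6^5 ≡ 10
6^10 ≡ 1
Hence ord(6) = 10.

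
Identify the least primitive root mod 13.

2

φ(13) = 13 − 1 = 12 = 2^2 · 3.
Test candidates g = 2, 3, … against the prime factors q ∈ {2, 3} of φ(13): g is a generator iff g^(12/q) ≢ 1 for every such q.
g = 2: 2^6 ≡ 12; 2^4 ≡ 3 — none is 1, so 2 is a primitive root.
The smallest primitive root modulo 13 is 2.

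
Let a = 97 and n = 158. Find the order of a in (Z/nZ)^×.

The order of 97 must divide φ(158) = φ(2)·φ(79) = 1·78 = 78 = 2 · 3 · 13.
Divisors of 78: 1, 2, 3, 6, 13, 26, 39, 78.
Compute 97^d (mod 158) for the divisors d until we hit 1:
97^1 ≡ 97 (mod 158)
97^2 ≡ 87 (mod 158)
97^3 ≡ 65 (mod 158)
97^6 ≡ 117 (mod 158)
97^13 ≡ 1 (mod 158) ✓
The smallest such exponent is 13, so the order of 97 is 13.

13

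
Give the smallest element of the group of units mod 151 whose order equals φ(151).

φ(151) = 151 − 1 = 150 = 2 · 3 · 5^2.
Test candidates g = 2, 3, … against the prime factors q ∈ {2, 3, 5} of φ(151): g is a generator iff g^(150/q) ≢ 1 for every such q.
g = 2: 2^75 ≡ 1 — hits 1, so not a primitive root.
g = 3: 3^75 ≡ 150; 3^50 ≡ 1 — hits 1, so not a primitive root.
g = 4: 4^75 ≡ 1 — hits 1, so not a primitive root.
g = 5: 5^75 ≡ 1 — hits 1, so not a primitive root.
g = 6: 6^75 ≡ 150; 6^50 ≡ 32; 6^30 ≡ 59 — none is 1, so 6 is a primitive root.
The smallest primitive root modulo 151 is 6.

6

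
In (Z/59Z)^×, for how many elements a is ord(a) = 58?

28

φ(59) = 59 − 1 = 58 = 2 · 29.
In a cyclic group of order 58, there are φ(d) elements of order d for each divisor d of 58, and zero for non-divisors.
58 = 2 · 29 divides 58, and φ(58) = 28.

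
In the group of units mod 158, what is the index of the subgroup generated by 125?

The order of 125 must divide φ(158) = φ(2)·φ(79) = 1·78 = 78 = 2 · 3 · 13.
Divisors of 78: 1, 2, 3, 6, 13, 26, 39, 78.
Test each divisor d:
125^1 ≡ 125
125^2 ≡ 141
125^3 ≡ 87
125^6 ≡ 143
125^13 ≡ 1
So ord_158(125) = 13, hence |⟨125⟩| = 13.
[(Z/158Z)^× : ⟨125⟩] = 78/13 = 6.

6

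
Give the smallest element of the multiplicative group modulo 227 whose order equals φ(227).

2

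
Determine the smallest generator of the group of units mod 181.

2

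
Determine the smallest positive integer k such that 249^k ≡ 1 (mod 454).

By Lagrange's theorem, ord_454(249) divides φ(454) = φ(2)·φ(227) = 1·226 = 226 = 2 · 113.
Divisors of 226: 1, 2, 113, 226.
Test each divisor d:
249^1 ≡ 249
249^2 ≡ 257
249^113 ≡ 453
249^226 ≡ 1
Hence ord(249) = 226.

226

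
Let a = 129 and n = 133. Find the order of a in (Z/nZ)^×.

The order of 129 must divide φ(133) = φ(7·19) = (7−1)·(19−1) = 6·18 = 108 = 2^2 · 3^3.
Divisors of 108: 1, 2, 3, 4, 6, 9, 12, 18, 27, 36, 54, 108.
Check 129^d mod 133 for each divisor in increasing order:
129^1 ≡ 129 (mod 133)
129^2 ≡ 16 (mod 133)
129^3 ≡ 69 (mod 133)
129^4 ≡ 123 (mod 133)
129^6 ≡ 106 (mod 133)
129^9 ≡ 132 (mod 133)
129^12 ≡ 64 (mod 133)
129^18 ≡ 1 (mod 133) ✓
Therefore the multiplicative order of 129 modulo 133 is 18.

18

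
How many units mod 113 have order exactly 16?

8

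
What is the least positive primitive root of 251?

6

φ(251) = 251 − 1 = 250 = 2 · 5^3.
Test candidates g = 2, 3, … against the prime factors q ∈ {2, 5} of φ(251): g is a generator iff g^(250/q) ≢ 1 for every such q.
g = 2: 2^125 ≡ 250; 2^50 ≡ 1 — hits 1, so not a primitive root.
g = 3: 3^125 ≡ 1 — hits 1, so not a primitive root.
g = 4: 4^125 ≡ 1 — hits 1, so not a primitive root.
g = 5: 5^125 ≡ 1 — hits 1, so not a primitive root.
g = 6: 6^125 ≡ 250; 6^50 ≡ 219 — none is 1, so 6 is a primitive root.
The smallest primitive root modulo 251 is 6.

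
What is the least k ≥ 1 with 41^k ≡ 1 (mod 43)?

By Lagrange's theorem, ord_43(41) divides φ(43) = 43 − 1 = 42 = 2 · 3 · 7.
Divisors of 42: 1, 2, 3, 6, 7, 14, 21, 42.
Check 41^d mod 43 for each divisor in increasing order:
41^1 ≡ 41 (mod 43)
41^2 ≡ 4 (mod 43)
41^3 ≡ 35 (mod 43)
41^6 ≡ 21 (mod 43)
41^7 ≡ 1 (mod 43) ✓
The smallest such exponent is 7, so the order of 41 is 7.

7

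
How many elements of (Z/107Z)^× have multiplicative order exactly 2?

φ(107) = 107 − 1 = 106 = 2 · 53.
In a cyclic group of order 106, there are φ(d) elements of order d for each divisor d of 106, and zero for non-divisors.
2 | 106, and φ(2) = 2 − 1 = 1.

1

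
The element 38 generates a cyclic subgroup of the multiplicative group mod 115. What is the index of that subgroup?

By Lagrange's theorem, ord_115(38) divides φ(115) = φ(5·23) = (5−1)·(23−1) = 4·22 = 88 = 2^3 · 11.
Divisors of 88: 1, 2, 4, 8, 11, 22, 44, 88.
Evaluate successive powers at the divisors of 88:
38^1 ≡ 38 (mod 115)
38^2 ≡ 64 (mod 115)
38^4 ≡ 71 (mod 115)
38^8 ≡ 96 (mod 115)
38^11 ≡ 22 (mod 115)
38^22 ≡ 24 (mod 115)
38^44 ≡ 1 (mod 115) ✓
So ord_115(38) = 44, hence |⟨38⟩| = 44.
The index is φ(115) / ord(38) = 88 / 44 = 2.

2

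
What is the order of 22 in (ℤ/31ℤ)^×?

30

Since 22 ∈ (Z/31Z)^×, its order divides φ(31) = 31 − 1 = 30 = 2 · 3 · 5.
Divisors of 30: 1, 2, 3, 5, 6, 10, 15, 30.
Test each divisor d:
22^1 ≡ 22
22^2 ≡ 19
22^3 ≡ 15
22^5 ≡ 6
22^6 ≡ 8
22^10 ≡ 5
22^15 ≡ 30
22^30 ≡ 1
Therefore the multiplicative order of 22 modulo 31 is 30.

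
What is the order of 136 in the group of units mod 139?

69

ord(136) | φ(139) = 139 − 1 = 138 = 2 · 3 · 23.
Divisors of 138: 1, 2, 3, 6, 23, 46, 69, 138.
Test each divisor d:
136^1 ≡ 136
136^2 ≡ 9
136^3 ≡ 112
136^6 ≡ 34
136^23 ≡ 96
136^46 ≡ 42
136^69 ≡ 1
So ord_139(136) = 69.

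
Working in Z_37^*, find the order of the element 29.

12

By Lagrange's theorem, ord_37(29) divides φ(37) = 37 − 1 = 36 = 2^2 · 3^2.
Divisors of 36: 1, 2, 3, 4, 6, 9, 12, 18, 36.
Evaluate successive powers at the divisors of 36:
29^1 ≡ 29 (mod 37)
29^2 ≡ 27 (mod 37)
29^3 ≡ 6 (mod 37)
29^4 ≡ 26 (mod 37)
29^6 ≡ 36 (mod 37)
29^9 ≡ 31 (mod 37)
29^12 ≡ 1 (mod 37) ✓
Therefore the multiplicative order of 29 modulo 37 is 12.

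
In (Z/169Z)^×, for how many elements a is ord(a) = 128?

0

φ(169) = φ(13^2) = 13·(13−1) = 156 = 2^2 · 3 · 13.
(Z/169Z)^× is cyclic (|G| = 156); a cyclic group of order m has exactly φ(d) elements of each order d | m, and none otherwise.
Here 156 is not a multiple of 128, so there are no elements of order 128.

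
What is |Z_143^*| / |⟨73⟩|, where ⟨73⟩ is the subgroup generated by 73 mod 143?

By Lagrange's theorem, ord_143(73) divides φ(143) = φ(11·13) = (11−1)·(13−1) = 10·12 = 120 = 2^3 · 3 · 5.
Divisors of 120: 1, 2, 3, 4, 5, 6, 8, 10, 12, 15, 20, 24, 30, 40, 60, 120.
Compute 73^d (mod 143) for the divisors d until we hit 1:
73^1 ≡ 73
73^2 ≡ 38
73^3 ≡ 57
73^4 ≡ 14
73^5 ≡ 21
73^6 ≡ 103
73^8 ≡ 53
73^10 ≡ 12
73^12 ≡ 27
73^15 ≡ 109
73^20 ≡ 1
The order of 73 is 20, so the subgroup it generates has 20 elements.
Index = |(Z/143Z)^×| / |⟨73⟩| = 120 / 20 = 6.

6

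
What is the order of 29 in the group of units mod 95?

Since 29 ∈ (Z/95Z)^×, its order divides φ(95) = φ(5·19) = (5−1)·(19−1) = 4·18 = 72 = 2^3 · 3^2.
Divisors of 72: 1, 2, 3, 4, 6, 8, 9, 12, 18, 24, 36, 72.
Evaluate successive powers at the divisors of 72:
29^1 ≡ 29
29^2 ≡ 81
29^3 ≡ 69
29^4 ≡ 6
29^6 ≡ 11
29^8 ≡ 36
29^9 ≡ 94
29^12 ≡ 26
29^18 ≡ 1
Hence ord(29) = 18.

18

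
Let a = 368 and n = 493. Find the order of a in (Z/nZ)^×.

Since 368 ∈ (Z/493Z)^×, its order divides φ(493) = φ(17·29) = (17−1)·(29−1) = 16·28 = 448 = 2^6 · 7.
Divisors of 448: 1, 2, 4, 7, 8, 14, 16, 28, 32, 56, 64, 112, 224, 448.
Check 368^d mod 493 for each divisor in increasing order:
368^1 ≡ 368 (mod 493)
368^2 ≡ 342 (mod 493)
368^4 ≡ 123 (mod 493)
368^7 ≡ 88 (mod 493)
368^8 ≡ 339 (mod 493)
368^14 ≡ 349 (mod 493)
368^16 ≡ 52 (mod 493)
368^28 ≡ 30 (mod 493)
368^32 ≡ 239 (mod 493)
368^56 ≡ 407 (mod 493)
368^64 ≡ 426 (mod 493)
368^112 ≡ 1 (mod 493) ✓
Hence ord(368) = 112.

112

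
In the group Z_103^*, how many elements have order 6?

φ(103) = 103 − 1 = 102 = 2 · 3 · 17.
Since (Z/103Z)^× is cyclic of order 102, the number of elements of order d is φ(d) when d | 102 and 0 otherwise.
6 = 2 · 3 divides 102, and φ(6) = 2.

2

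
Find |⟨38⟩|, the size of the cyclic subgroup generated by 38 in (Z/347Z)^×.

By Lagrange's theorem, ord_347(38) divides φ(347) = 347 − 1 = 346 = 2 · 173.
Divisors of 346: 1, 2, 173, 346.
Compute 38^d (mod 347) for the divisors d until we hit 1:
38^1 ≡ 38 (mod 347)
38^2 ≡ 56 (mod 347)
38^173 ≡ 1 (mod 347) ✓
Therefore the multiplicative order of 38 modulo 347 is 173.

173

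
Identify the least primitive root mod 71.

φ(71) = 71 − 1 = 70 = 2 · 5 · 7.
Test candidates g = 2, 3, … against the prime factors q ∈ {2, 5, 7} of φ(71): g is a generator iff g^(70/q) ≢ 1 for every such q.
g = 2: 2^35 ≡ 1 — hits 1, so not a primitive root.
g = 3: 3^35 ≡ 1 — hits 1, so not a primitive root.
g = 4: 4^35 ≡ 1 — hits 1, so not a primitive root.
g = 5: 5^35 ≡ 1 — hits 1, so not a primitive root.
g = 6: 6^35 ≡ 1 — hits 1, so not a primitive root.
g = 7: 7^35 ≡ 70; 7^14 ≡ 54; 7^10 ≡ 45 — none is 1, so 7 is a primitive root.
The smallest primitive root modulo 71 is 7.

7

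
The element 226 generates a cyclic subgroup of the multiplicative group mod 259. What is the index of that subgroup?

12

Since 226 ∈ (Z/259Z)^×, its order divides φ(259) = φ(7·37) = (7−1)·(37−1) = 6·36 = 216 = 2^3 · 3^3.
Divisors of 216: 1, 2, 3, 4, 6, 8, 9, 12, 18, 24, 27, 36, 54, 72, 108, 216.
Evaluate successive powers at the divisors of 216:
226^1 ≡ 226
226^2 ≡ 53
226^3 ≡ 64
226^4 ≡ 219
226^6 ≡ 211
226^8 ≡ 46
226^9 ≡ 36
226^12 ≡ 232
226^18 ≡ 1
Thus |⟨226⟩| = ord(226) = 18.
Index = |(Z/259Z)^×| / |⟨226⟩| = 216 / 18 = 12.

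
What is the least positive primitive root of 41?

6

φ(41) = 41 − 1 = 40 = 2^3 · 5.
Test candidates g = 2, 3, … against the prime factors q ∈ {2, 5} of φ(41): g is a generator iff g^(40/q) ≢ 1 for every such q.
g = 2: 2^20 ≡ 1 — hits 1, so not a primitive root.
g = 3: 3^20 ≡ 40; 3^8 ≡ 1 — hits 1, so not a primitive root.
g = 4: 4^20 ≡ 1 — hits 1, so not a primitive root.
g = 5: 5^20 ≡ 1 — hits 1, so not a primitive root.
g = 6: 6^20 ≡ 40; 6^8 ≡ 10 — none is 1, so 6 is a primitive root.
So 6 is the smallest generator of (Z/41Z)^×.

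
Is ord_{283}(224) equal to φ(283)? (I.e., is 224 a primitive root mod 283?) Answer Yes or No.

Yes

φ(283) = 283 − 1 = 282 = 2 · 3 · 47.
Test 224^(282/q) mod 283 for each prime factor q of 282:
224^141 ≡ 282 (mod 283)  [q = 2: ≢ 1 ✓]
224^94 ≡ 44 (mod 283)  [q = 3: ≢ 1 ✓]
224^6 ≡ 15 (mod 283)  [q = 47: ≢ 1 ✓]
None equal 1, so ord_283(224) = 282: 224 is a primitive root.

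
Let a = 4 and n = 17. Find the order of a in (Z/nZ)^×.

4

The order of 4 must divide φ(17) = 17 − 1 = 16 = 2^4.
Divisors of 16: 1, 2, 4, 8, 16.
Test each divisor d:
4^1 ≡ 4 (mod 17)
4^2 ≡ 16 (mod 17)
4^4 ≡ 1 (mod 17) ✓
Therefore the multiplicative order of 4 modulo 17 is 4.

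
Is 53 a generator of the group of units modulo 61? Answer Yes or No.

No

φ(61) = 61 − 1 = 60 = 2^2 · 3 · 5.
Test 53^(60/q) mod 61 for each prime factor q of 60:
53^30 ≡ 60 (mod 61)  [q = 2: ≢ 1 ✓]
53^20 ≡ 1 (mod 61)  [q = 3: ≡ 1 ✗]
53^12 ≡ 58 (mod 61)  [q = 5: ≢ 1 ✓]
Since 53^20 ≡ 1, the order of 53 divides 20 < 60, so 53 is not a primitive root.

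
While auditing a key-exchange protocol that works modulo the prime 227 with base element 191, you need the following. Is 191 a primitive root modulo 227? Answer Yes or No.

Yes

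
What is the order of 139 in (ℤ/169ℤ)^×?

39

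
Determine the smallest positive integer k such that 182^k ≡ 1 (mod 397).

The order of 182 must divide φ(397) = 397 − 1 = 396 = 2^2 · 3^2 · 11.
Divisors of 396: 1, 2, 3, 4, 6, 9, 11, 12, 18, 22, 33, 36, 44, 66, 99, 132, 198, 396.
Test each divisor d:
182^1 ≡ 182
182^2 ≡ 173
182^3 ≡ 123
182^4 ≡ 154
182^6 ≡ 43
182^9 ≡ 128
182^11 ≡ 309
182^12 ≡ 261
182^18 ≡ 107
182^22 ≡ 201
182^33 ≡ 177
182^36 ≡ 333
182^44 ≡ 304
182^66 ≡ 363
182^99 ≡ 334
182^132 ≡ 362
182^198 ≡ 396
182^396 ≡ 1
Hence ord(182) = 396.

396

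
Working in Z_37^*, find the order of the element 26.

3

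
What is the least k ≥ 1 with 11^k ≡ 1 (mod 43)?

7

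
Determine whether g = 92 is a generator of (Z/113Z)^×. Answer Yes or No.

φ(113) = 113 − 1 = 112 = 2^4 · 7.
It suffices to check that the order of 92 is not a proper divisor of 112: compute 92^(112/q) for q ∈ {2, 7}.
92^56 ≡ 112 (mod 113)  [q = 2: ≢ 1 ✓]
92^16 ≡ 28 (mod 113)  [q = 7: ≢ 1 ✓]
Every test exponent gives a nontrivial residue, hence 92 generates the full group.

Yes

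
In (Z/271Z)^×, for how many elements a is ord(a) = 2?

1

φ(271) = 271 − 1 = 270 = 2 · 3^3 · 5.
Since (Z/271Z)^× is cyclic of order 270, the number of elements of order d is φ(d) when d | 270 and 0 otherwise.
2 | 270, and φ(2) = 2 − 1 = 1.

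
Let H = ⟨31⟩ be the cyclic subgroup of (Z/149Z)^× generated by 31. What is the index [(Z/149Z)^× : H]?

The order of 31 must divide φ(149) = 149 − 1 = 148 = 2^2 · 37.
Divisors of 148: 1, 2, 4, 37, 74, 148.
Compute 31^d (mod 149) for the divisors d until we hit 1:
31^1 ≡ 31
31^2 ≡ 67
31^4 ≡ 19
31^37 ≡ 1
So ord_149(31) = 37, hence |⟨31⟩| = 37.
[(Z/149Z)^× : ⟨31⟩] = 148/37 = 4.

4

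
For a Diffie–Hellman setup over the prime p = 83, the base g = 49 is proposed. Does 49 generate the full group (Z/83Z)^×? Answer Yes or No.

φ(83) = 83 − 1 = 82 = 2 · 41.
49 is a primitive root mod 83 iff 49^(φ(83)/q) ≢ 1 for every prime q | φ(83), i.e. q ∈ {2, 41}.
49^41 ≡ 1 (mod 83)  [q = 2: ≡ 1 ✗]
49^2 ≡ 77 (mod 83)  [q = 41: ≢ 1 ✓]
Since 49^41 ≡ 1, the order of 49 divides 41 < 82, so 49 is not a primitive root.

No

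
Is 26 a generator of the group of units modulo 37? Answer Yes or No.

No

φ(37) = 37 − 1 = 36 = 2^2 · 3^2.
An element g generates (Z/37Z)^× iff g^(36/q) ≢ 1 (mod 37) for each prime q ∈ {2, 3}.
26^18 ≡ 1 (mod 37)  [q = 2: ≡ 1 ✗]
26^12 ≡ 1 (mod 37)  [q = 3: ≡ 1 ✗]
Since 26^18 ≡ 1, the order of 26 divides 18 < 36, so 26 is not a primitive root.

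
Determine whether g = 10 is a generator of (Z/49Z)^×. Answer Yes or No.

Yes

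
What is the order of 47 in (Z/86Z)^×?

By Lagrange's theorem, ord_86(47) divides φ(86) = φ(2)·φ(43) = 1·42 = 42 = 2 · 3 · 7.
Divisors of 42: 1, 2, 3, 6, 7, 14, 21, 42.
Test each divisor d:
47^1 ≡ 47 (mod 86)
47^2 ≡ 59 (mod 86)
47^3 ≡ 21 (mod 86)
47^6 ≡ 11 (mod 86)
47^7 ≡ 1 (mod 86) ✓
The smallest such exponent is 7, so the order of 47 is 7.

7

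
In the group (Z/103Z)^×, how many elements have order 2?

1

φ(103) = 103 − 1 = 102 = 2 · 3 · 17.
Since (Z/103Z)^× is cyclic of order 102, the number of elements of order d is φ(d) when d | 102 and 0 otherwise.
2 | 102, and φ(2) = 2 − 1 = 1.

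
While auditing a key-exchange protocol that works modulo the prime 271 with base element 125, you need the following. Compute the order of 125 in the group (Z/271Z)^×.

9

ord(125) | φ(271) = 271 − 1 = 270 = 2 · 3^3 · 5.
Divisors of 270: 1, 2, 3, 5, 6, 9, 10, 15, 18, 27, 30, 45, 54, 90, 135, 270.
Test each divisor d:
125^1 ≡ 125
125^2 ≡ 178
125^3 ≡ 28
125^5 ≡ 106
125^6 ≡ 242
125^9 ≡ 1
So ord_271(125) = 9.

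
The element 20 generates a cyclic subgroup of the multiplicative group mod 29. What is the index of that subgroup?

4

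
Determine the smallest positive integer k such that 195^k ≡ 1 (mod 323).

72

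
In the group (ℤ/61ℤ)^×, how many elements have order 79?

0

φ(61) = 61 − 1 = 60 = 2^2 · 3 · 5.
(Z/61Z)^× is cyclic (|G| = 60); a cyclic group of order m has exactly φ(d) elements of each order d | m, and none otherwise.
Since 79 ∤ 60, the count is 0.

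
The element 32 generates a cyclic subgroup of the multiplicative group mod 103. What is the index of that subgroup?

2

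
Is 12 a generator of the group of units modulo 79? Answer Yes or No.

No

φ(79) = 79 − 1 = 78 = 2 · 3 · 13.
It suffices to check that the order of 12 is not a proper divisor of 78: compute 12^(78/q) for q ∈ {2, 3, 13}.
12^39 ≡ 78 (mod 79)  [q = 2: ≢ 1 ✓]
12^26 ≡ 1 (mod 79)  [q = 3: ≡ 1 ✗]
12^6 ≡ 21 (mod 79)  [q = 13: ≢ 1 ✓]
The check at q = 3 fails, so 12 generates a proper subgroup.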